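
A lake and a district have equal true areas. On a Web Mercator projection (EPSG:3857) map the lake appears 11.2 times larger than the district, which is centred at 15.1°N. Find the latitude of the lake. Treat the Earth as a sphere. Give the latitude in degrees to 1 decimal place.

73.2°

On Mercator, (apparent₁)/(apparent₂) = sec²φ₁ / sec²φ₂ when true areas are equal.
cos²φ₂ / cos²φ₁ = 11.2  ⇒  cos φ₁ = cos 15.1° / √11.2 = 0.9655/3.347 = 0.2885.
φ₁ = arccos(0.2885) ≈ 73.2°.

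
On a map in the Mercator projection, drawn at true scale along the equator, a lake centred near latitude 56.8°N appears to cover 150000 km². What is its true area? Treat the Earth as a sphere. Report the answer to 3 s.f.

For Mercator, h = k = sec φ (a conformal cylindrical projection has a single point scale, 1/cos φ).
Areal scale = k² = sec²φ = 1/cos²(56.8°) = 1/0.5476² = 3.335.
True area = apparent / (areal scale) = 150000 / 3.335 ≈ 45000 km².

45000 km²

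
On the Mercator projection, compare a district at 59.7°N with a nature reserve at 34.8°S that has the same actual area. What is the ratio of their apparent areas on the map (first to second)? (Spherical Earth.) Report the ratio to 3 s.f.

Mercator areal scale is sec²φ.
At 59.7°: sec²(59.7°) = 1/0.5045² = 3.929.
At 34.8°: sec²(34.8°) = 1/0.8211² = 1.483.
Ratio = 3.929/1.483 = cos²(34.8°)/cos²(59.7°) ≈ 2.65.

2.65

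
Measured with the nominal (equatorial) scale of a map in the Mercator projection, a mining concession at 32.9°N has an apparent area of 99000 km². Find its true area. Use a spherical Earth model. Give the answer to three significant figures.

Mercator is conformal, so the point scale is isotropic: h = k = sec φ = 1/cos φ.
Areal scale = k² = sec²φ = 1/cos²(32.9°) = 1/0.8396² = 1.419.
True area = apparent / (areal scale) = 99000 / 1.419 ≈ 69800 km².

69800 km²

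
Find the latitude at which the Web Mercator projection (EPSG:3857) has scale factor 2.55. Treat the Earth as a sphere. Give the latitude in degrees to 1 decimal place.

Mercator scale is k = sec φ = 1/cos φ.
1/cos φ = 2.55  ⇒  cos φ = 0.3922  ⇒  φ = arccos(0.3922) ≈ 66.9°.

66.9°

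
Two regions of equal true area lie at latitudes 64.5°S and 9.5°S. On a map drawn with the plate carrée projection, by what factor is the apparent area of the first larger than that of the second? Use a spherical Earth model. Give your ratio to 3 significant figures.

For the equirectangular projection with φ₀ = 0 (plate carrée), h = 1 along meridians and k = sec φ along parallels.
Areal scale at 64.5°: h·k = 1.000 × 2.323 = 2.323.
Areal scale at 9.5°: h·k = 1.000 × 1.014 = 1.014.
Ratio = 2.323/1.014 ≈ 2.29.

2.29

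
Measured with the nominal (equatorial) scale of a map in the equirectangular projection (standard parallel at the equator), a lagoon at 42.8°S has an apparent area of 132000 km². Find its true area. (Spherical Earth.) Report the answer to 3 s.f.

96900 km²

In the plate carrée (x = Rλ, y = Rφ), meridians are true-scale (h = 1) and parallels are stretched by k = sec φ.
Areal scale = h·k = 1 × sec φ; at 42.8°, h = 1.000, k = 1.363, so h·k = 1.363.
True area = apparent / (areal scale) = 132000 / 1.363 ≈ 96900 km².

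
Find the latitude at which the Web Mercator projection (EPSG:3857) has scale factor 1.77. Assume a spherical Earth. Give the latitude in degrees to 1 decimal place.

Mercator scale is k = sec φ = 1/cos φ.
1/cos φ = 1.77  ⇒  cos φ = 0.5650  ⇒  φ = arccos(0.5650) ≈ 55.6°.

55.6°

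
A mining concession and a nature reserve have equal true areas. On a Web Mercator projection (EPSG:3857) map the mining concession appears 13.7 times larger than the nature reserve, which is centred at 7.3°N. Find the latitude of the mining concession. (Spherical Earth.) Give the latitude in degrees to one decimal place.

74.5°

On Mercator, (apparent₁)/(apparent₂) = sec²φ₁ / sec²φ₂ when true areas are equal.
cos²φ₂ / cos²φ₁ = 13.7  ⇒  cos φ₁ = cos 7.3° / √13.7 = 0.9919/3.701 = 0.2680.
φ₁ = arccos(0.2680) ≈ 74.5°.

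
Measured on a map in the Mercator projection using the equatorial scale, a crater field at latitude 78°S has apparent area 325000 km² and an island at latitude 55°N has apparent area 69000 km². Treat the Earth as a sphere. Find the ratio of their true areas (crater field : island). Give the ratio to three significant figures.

0.619

Since Mercator area scale is 1/cos²φ, the true area equals the apparent area multiplied by cos²φ.
True area of crater field: 325000 × cos²(78°) = 325000 × 0.04323 = 14050 km².
True area of island: 69000 × cos²(55°) = 69000 × 0.3290 = 22700 km².
Ratio = 14050 / 22700 ≈ 0.619.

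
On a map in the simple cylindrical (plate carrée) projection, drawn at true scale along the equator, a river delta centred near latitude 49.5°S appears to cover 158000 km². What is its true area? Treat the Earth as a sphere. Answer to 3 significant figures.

In the plate carrée (x = Rλ, y = Rφ), meridians are true-scale (h = 1) and parallels are stretched by k = sec φ.
Areal scale = h·k = 1 × sec φ; at 49.5°, h = 1.000, k = 1.540, so h·k = 1.540.
True area = apparent / (areal scale) = 158000 / 1.540 ≈ 103000 km².

103000 km²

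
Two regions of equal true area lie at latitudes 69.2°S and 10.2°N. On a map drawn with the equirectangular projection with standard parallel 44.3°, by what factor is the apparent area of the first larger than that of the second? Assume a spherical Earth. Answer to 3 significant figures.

In the equirectangular projection with standard parallel φ₀ = 44.3° (x = Rλ cos φ₀, y = Rφ), meridians are true-scale (h = 1) and the parallel scale is k = cos φ₀ / cos φ.
Areal scale at 69.2°: h·k = 1.000 × 2.015 = 2.015.
Areal scale at 10.2°: h·k = 1.000 × 0.7272 = 0.7272.
Ratio = 2.015/0.7272 ≈ 2.77.

2.77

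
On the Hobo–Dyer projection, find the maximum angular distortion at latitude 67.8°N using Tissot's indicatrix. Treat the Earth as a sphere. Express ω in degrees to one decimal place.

Hobo–Dyer is a cylindrical equal-area projection with standard parallels at ±37.5°. For cylindrical equal-area with standard parallel φ₀, h = cos φ / cos φ₀ and k = cos φ₀ / cos φ, so h·k = 1.
At 67.8°: h = 0.4763, k = 2.100; principal scales a = 2.100, b = 0.4763.
sin(ω/2) = (a − b)/(a + b) = 1.623/2.576 = 0.6302, so ω = 2 arcsin(0.6302) ≈ 78.1°.

78.1°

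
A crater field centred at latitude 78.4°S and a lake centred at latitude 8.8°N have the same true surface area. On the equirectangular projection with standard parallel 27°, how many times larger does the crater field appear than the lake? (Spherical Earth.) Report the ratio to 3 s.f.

4.91

With standard parallel φ₀ = 27°, the equirectangular projection gives x = Rλ cos φ₀, y = Rφ, so h = 1 and k = cos 27° / cos φ.
Areal scale at 78.4°: h·k = 1.000 × 4.431 = 4.431.
Areal scale at 8.8°: h·k = 1.000 × 0.9016 = 0.9016.
Ratio = 4.431/0.9016 ≈ 4.91.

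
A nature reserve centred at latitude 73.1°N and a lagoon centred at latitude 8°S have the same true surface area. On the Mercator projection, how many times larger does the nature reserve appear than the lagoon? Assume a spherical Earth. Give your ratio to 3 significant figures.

Mercator areal scale is sec²φ.
At 73.1°: sec²(73.1°) = 1/0.2907² = 11.83.
At 8°: sec²(8°) = 1/0.9903² = 1.020.
Ratio = 11.83/1.020 = cos²(8°)/cos²(73.1°) ≈ 11.6.

11.6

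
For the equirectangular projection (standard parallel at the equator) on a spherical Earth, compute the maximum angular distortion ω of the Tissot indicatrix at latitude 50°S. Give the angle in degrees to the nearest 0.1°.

25.1°

Plate carrée maps x = Rλ, y = Rφ. The meridian scale is h = 1 and the parallel scale is k = 1/cos φ = sec φ.
At 50°: h = 1.000, k = 1.556; principal scales a = 1.556, b = 1.000.
sin(ω/2) = (a − b)/(a + b) = 0.5557/2.556 = 0.2174, so ω = 2 arcsin(0.2174) ≈ 25.1°.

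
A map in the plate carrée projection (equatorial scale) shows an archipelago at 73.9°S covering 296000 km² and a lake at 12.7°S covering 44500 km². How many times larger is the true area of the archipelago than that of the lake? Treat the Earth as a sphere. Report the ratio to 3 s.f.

On the plate carrée, areal scale = h·k = 1 × sec φ, so true area = apparent × cos φ.
True area of archipelago: 296000 × cos(73.9°) = 296000 × 0.2773 = 82090 km².
True area of lake: 44500 × cos(12.7°) = 44500 × 0.9755 = 43410 km².
Ratio = 82090 / 43410 ≈ 1.89.

1.89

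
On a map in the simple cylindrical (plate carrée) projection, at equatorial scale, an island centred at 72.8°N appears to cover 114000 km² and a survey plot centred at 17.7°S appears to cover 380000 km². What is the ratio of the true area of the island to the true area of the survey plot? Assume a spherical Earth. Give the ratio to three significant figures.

0.0931

On the plate carrée, areal scale = h·k = 1 × sec φ, so true area = apparent × cos φ.
True area of island: 114000 × cos(72.8°) = 114000 × 0.2957 = 33710 km².
True area of survey plot: 380000 × cos(17.7°) = 380000 × 0.9527 = 362000 km².
Ratio = 33710 / 362000 ≈ 0.0931.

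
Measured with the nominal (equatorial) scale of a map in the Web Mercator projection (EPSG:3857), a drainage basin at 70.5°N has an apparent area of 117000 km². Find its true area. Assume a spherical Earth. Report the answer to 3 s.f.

13000 km²

For Mercator, h = k = sec φ (a conformal cylindrical projection has a single point scale, 1/cos φ).
Areal scale = k² = sec²φ = 1/cos²(70.5°) = 1/0.3338² = 8.974.
True area = apparent / (areal scale) = 117000 / 8.974 ≈ 13000 km².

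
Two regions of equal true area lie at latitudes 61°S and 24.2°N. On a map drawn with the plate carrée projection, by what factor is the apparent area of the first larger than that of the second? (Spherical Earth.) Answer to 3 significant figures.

1.88

For the equirectangular projection with φ₀ = 0 (plate carrée), h = 1 along meridians and k = sec φ along parallels.
Areal scale at 61°: h·k = 1.000 × 2.063 = 2.063.
Areal scale at 24.2°: h·k = 1.000 × 1.096 = 1.096.
Ratio = 2.063/1.096 ≈ 1.88.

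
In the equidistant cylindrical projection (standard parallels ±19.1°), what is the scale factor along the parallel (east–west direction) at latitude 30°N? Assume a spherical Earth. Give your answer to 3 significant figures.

In the equirectangular projection with standard parallel φ₀ = 19.1° (x = Rλ cos φ₀, y = Rφ), meridians are true-scale (h = 1) and the parallel scale is k = cos φ₀ / cos φ.
k = cos 19.1° / cos 30° = 0.9449/0.8660 = 1.091.

1.09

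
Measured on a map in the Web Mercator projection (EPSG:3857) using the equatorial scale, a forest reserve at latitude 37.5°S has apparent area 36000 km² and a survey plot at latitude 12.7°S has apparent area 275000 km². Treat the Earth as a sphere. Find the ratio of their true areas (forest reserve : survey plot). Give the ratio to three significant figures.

0.0866

On Mercator the areal scale is sec²φ, so true area = apparent × cos²φ.
True area of forest reserve: 36000 × cos²(37.5°) = 36000 × 0.6294 = 22660 km².
True area of survey plot: 275000 × cos²(12.7°) = 275000 × 0.9517 = 261700 km².
Ratio = 22660 / 261700 ≈ 0.0866.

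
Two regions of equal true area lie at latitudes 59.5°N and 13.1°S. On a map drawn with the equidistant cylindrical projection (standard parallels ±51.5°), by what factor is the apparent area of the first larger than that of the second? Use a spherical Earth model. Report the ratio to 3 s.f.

The equidistant cylindrical projection with φ₀ = 51.5° has h = 1 (meridians true) and k = cos φ₀ / cos φ along parallels.
Areal scale at 59.5°: h·k = 1.000 × 1.227 = 1.227.
Areal scale at 13.1°: h·k = 1.000 × 0.6391 = 0.6391.
Ratio = 1.227/0.6391 ≈ 1.92.

1.92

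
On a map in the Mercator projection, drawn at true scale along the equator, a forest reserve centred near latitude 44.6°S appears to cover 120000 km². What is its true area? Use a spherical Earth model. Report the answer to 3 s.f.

60800 km²

For Mercator, h = k = sec φ (a conformal cylindrical projection has a single point scale, 1/cos φ).
Areal scale = k² = sec²φ = 1/cos²(44.6°) = 1/0.7120² = 1.972.
True area = apparent / (areal scale) = 120000 / 1.972 ≈ 60800 km².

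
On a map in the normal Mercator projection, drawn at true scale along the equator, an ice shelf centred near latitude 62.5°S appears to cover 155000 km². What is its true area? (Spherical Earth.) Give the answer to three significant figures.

For Mercator, h = k = sec φ (a conformal cylindrical projection has a single point scale, 1/cos φ).
Areal scale = k² = sec²φ = 1/cos²(62.5°) = 1/0.4617² = 4.690.
True area = apparent / (areal scale) = 155000 / 4.690 ≈ 33000 km².

33000 km²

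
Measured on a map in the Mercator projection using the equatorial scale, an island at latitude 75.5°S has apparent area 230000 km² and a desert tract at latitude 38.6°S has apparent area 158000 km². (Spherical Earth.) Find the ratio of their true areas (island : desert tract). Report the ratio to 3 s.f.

Since Mercator area scale is 1/cos²φ, the true area equals the apparent area multiplied by cos²φ.
True area of island: 230000 × cos²(75.5°) = 230000 × 0.06269 = 14420 km².
True area of desert tract: 158000 × cos²(38.6°) = 158000 × 0.6108 = 96500 km².
Ratio = 14420 / 96500 ≈ 0.149.

0.149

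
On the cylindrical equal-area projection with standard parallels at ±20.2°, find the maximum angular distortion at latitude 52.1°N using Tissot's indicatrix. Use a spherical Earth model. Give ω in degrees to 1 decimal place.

Cylindrical equal-area (φ₀ = 20.2°): h = cos φ / cos 20.2° along meridians, k = cos 20.2° / cos φ along parallels; h·k = 1.
At 52.1°: h = 0.6545, k = 1.528; principal scales a = 1.528, b = 0.6545.
sin(ω/2) = (a − b)/(a + b) = 0.8732/2.182 = 0.4001, so ω = 2 arcsin(0.4001) ≈ 47.2°.

47.2°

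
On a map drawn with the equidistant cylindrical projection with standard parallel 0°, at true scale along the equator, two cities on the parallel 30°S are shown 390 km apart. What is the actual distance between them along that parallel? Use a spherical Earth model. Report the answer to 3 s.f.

338 km

Plate carrée maps x = Rλ, y = Rφ. The meridian scale is h = 1 and the parallel scale is k = 1/cos φ = sec φ.
Along the parallel at 30°, map distances are exaggerated by k = sec 30° = 1.155.
True distance = 390 / 1.155 = 390 × cos 30° ≈ 338 km.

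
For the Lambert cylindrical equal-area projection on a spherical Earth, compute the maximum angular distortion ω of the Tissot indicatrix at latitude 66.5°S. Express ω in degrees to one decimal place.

93.0°

The Lambert cylindrical equal-area projection is the cylindrical equal-area projection with its standard parallel at the equator (φ₀ = 0). Cylindrical equal-area (φ₀ = 0°): h = cos φ / cos 0° along meridians, k = cos 0° / cos φ along parallels; h·k = 1.
At 66.5°: h = 0.3987, k = 2.508; principal scales a = 2.508, b = 0.3987.
sin(ω/2) = (a − b)/(a + b) = 2.109/2.907 = 0.7256, so ω = 2 arcsin(0.7256) ≈ 93.0°.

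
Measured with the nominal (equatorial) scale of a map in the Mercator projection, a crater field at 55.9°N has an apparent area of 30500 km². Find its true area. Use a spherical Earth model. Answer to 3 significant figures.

9590 km²

The Mercator projection is conformal; its linear scale factor is the same in every direction and equals sec φ = 1/cos φ.
Areal scale = k² = sec²φ = 1/cos²(55.9°) = 1/0.5606² = 3.182.
True area = apparent / (areal scale) = 30500 / 3.182 ≈ 9590 km².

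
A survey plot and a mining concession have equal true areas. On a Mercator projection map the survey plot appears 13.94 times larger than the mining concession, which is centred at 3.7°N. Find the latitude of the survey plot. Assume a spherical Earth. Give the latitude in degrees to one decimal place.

For equal true areas on Mercator, apparent areas scale as sec²φ, so the ratio is cos²φ₂ / cos²φ₁.
cos²φ₂ / cos²φ₁ = 13.94  ⇒  cos φ₁ = cos 3.7° / √13.94 = 0.9979/3.734 = 0.2673.
φ₁ = arccos(0.2673) ≈ 74.5°.

74.5°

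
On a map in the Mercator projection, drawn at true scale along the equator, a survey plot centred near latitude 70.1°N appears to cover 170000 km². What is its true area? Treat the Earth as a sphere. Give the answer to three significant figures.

19700 km²

For Mercator, h = k = sec φ (a conformal cylindrical projection has a single point scale, 1/cos φ).
Areal scale = k² = sec²φ = 1/cos²(70.1°) = 1/0.3404² = 8.631.
True area = apparent / (areal scale) = 170000 / 8.631 ≈ 19700 km².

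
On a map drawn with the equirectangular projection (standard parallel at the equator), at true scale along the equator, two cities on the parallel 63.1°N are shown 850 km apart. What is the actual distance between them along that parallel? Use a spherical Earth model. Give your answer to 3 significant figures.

385 km

For the equirectangular projection with φ₀ = 0 (plate carrée), h = 1 along meridians and k = sec φ along parallels.
Along the parallel at 63.1°, map distances are exaggerated by k = sec 63.1° = 2.210.
True distance = 850 / 2.210 = 850 × cos 63.1° ≈ 385 km.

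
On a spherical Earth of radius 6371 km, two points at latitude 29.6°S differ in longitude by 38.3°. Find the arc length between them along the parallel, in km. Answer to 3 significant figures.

3700 km

Arc length along a parallel = R cos φ · Δλ (with Δλ in radians).
= 6371 × cos 29.6° × (38.3° × π/180) = 6371 × 0.8695 × 0.6685 ≈ 3700 km.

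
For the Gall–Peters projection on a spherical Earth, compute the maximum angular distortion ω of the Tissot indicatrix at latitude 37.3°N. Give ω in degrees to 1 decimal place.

13.5°

The Gall–Peters projection is cylindrical equal-area with φ₀ = 45°. Cylindrical equal-area (φ₀ = 45°): h = cos φ / cos 45° along meridians, k = cos 45° / cos φ along parallels; h·k = 1.
At 37.3°: h = 1.125, k = 0.8889; principal scales a = 1.125, b = 0.8889.
sin(ω/2) = (a − b)/(a + b) = 0.2361/2.014 = 0.1172, so ω = 2 arcsin(0.1172) ≈ 13.5°.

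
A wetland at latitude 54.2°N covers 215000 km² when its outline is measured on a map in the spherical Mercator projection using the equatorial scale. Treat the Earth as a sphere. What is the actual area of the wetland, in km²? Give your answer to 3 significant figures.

73600 km²

Mercator is conformal, so the point scale is isotropic: h = k = sec φ = 1/cos φ.
Areal scale = k² = sec²φ = 1/cos²(54.2°) = 1/0.5850² = 2.922.
True area = apparent / (areal scale) = 215000 / 2.922 ≈ 73600 km².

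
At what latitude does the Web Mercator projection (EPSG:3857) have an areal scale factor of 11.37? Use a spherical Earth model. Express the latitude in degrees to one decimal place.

72.7°

Mercator areal scale is sec²φ.
sec²φ = 11.37  ⇒  cos²φ = 0.08795  ⇒  cos φ = 0.2966.
φ = arccos(0.2966) ≈ 72.7°.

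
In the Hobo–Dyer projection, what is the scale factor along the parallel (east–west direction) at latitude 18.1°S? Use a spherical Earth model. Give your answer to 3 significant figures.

0.835

The Hobo–Dyer projection is cylindrical equal-area with φ₀ = 37.5°. For cylindrical equal-area with standard parallel φ₀, h = cos φ / cos φ₀ and k = cos φ₀ / cos φ, so h·k = 1.
k = cos 37.5° / cos 18.1° = 0.7934/0.9505 = 0.8347.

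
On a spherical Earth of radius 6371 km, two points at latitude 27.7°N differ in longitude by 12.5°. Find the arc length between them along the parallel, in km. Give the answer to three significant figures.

1230 km

Arc length along a parallel = R cos φ · Δλ (with Δλ in radians).
= 6371 × cos 27.7° × (12.5° × π/180) = 6371 × 0.8854 × 0.2182 ≈ 1230 km.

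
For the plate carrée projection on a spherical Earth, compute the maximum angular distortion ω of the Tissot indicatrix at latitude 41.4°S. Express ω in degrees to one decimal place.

For the equirectangular projection with φ₀ = 0 (plate carrée), h = 1 along meridians and k = sec φ along parallels.
At 41.4°: h = 1.000, k = 1.333; principal scales a = 1.333, b = 1.000.
sin(ω/2) = (a − b)/(a + b) = 0.3331/2.333 = 0.1428, so ω = 2 arcsin(0.1428) ≈ 16.4°.

16.4°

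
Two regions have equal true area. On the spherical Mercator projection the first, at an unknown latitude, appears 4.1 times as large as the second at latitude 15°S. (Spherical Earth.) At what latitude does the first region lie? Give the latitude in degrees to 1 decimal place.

Mercator areal scale is sec²φ, so apparent-area ratio = sec²φ₁ / sec²φ₂ = cos²φ₂ / cos²φ₁.
cos²φ₂ / cos²φ₁ = 4.1  ⇒  cos φ₁ = cos 15° / √4.1 = 0.9659/2.025 = 0.4770.
φ₁ = arccos(0.4770) ≈ 61.5°.

61.5°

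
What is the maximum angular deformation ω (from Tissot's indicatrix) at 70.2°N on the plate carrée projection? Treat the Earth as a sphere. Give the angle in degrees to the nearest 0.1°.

59.2°

Plate carrée maps x = Rλ, y = Rφ. The meridian scale is h = 1 and the parallel scale is k = 1/cos φ = sec φ.
At 70.2°: h = 1.000, k = 2.952; principal scales a = 2.952, b = 1.000.
sin(ω/2) = (a − b)/(a + b) = 1.952/3.952 = 0.4939, so ω = 2 arcsin(0.4939) ≈ 59.2°.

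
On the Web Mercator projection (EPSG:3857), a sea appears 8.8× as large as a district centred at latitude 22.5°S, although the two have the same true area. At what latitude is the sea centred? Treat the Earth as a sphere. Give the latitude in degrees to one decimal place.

71.9°

On Mercator, (apparent₁)/(apparent₂) = sec²φ₁ / sec²φ₂ when true areas are equal.
cos²φ₂ / cos²φ₁ = 8.8  ⇒  cos φ₁ = cos 22.5° / √8.8 = 0.9239/2.966 = 0.3114.
φ₁ = arccos(0.3114) ≈ 71.9°.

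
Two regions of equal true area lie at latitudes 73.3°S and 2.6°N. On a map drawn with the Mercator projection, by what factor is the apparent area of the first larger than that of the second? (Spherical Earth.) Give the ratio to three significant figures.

12.1

Mercator is conformal with k = sec φ, so areal scale = k² = sec²φ.
At 73.3°: sec²(73.3°) = 1/0.2874² = 12.11.
At 2.6°: sec²(2.6°) = 1/0.9990² = 1.002.
Ratio = 12.11/1.002 = cos²(2.6°)/cos²(73.3°) ≈ 12.1.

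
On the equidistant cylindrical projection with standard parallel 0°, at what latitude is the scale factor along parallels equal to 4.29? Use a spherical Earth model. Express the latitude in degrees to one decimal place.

76.5°

Plate carrée: h = 1, k = sec φ along parallels.
sec φ = 4.29  ⇒  cos φ = 0.2331  ⇒  φ ≈ 76.5°.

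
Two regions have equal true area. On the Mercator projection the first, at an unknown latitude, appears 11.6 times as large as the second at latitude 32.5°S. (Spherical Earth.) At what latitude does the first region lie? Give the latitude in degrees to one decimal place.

75.7°

For equal true areas on Mercator, apparent areas scale as sec²φ, so the ratio is cos²φ₂ / cos²φ₁.
cos²φ₂ / cos²φ₁ = 11.6  ⇒  cos φ₁ = cos 32.5° / √11.6 = 0.8434/3.406 = 0.2476.
φ₁ = arccos(0.2476) ≈ 75.7°.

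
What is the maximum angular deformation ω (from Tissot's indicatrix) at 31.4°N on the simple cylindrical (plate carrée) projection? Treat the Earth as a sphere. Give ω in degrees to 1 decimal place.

9.1°

For the equirectangular projection with φ₀ = 0 (plate carrée), h = 1 along meridians and k = sec φ along parallels.
At 31.4°: h = 1.000, k = 1.172; principal scales a = 1.172, b = 1.000.
sin(ω/2) = (a − b)/(a + b) = 0.1716/2.172 = 0.07901, so ω = 2 arcsin(0.07901) ≈ 9.1°.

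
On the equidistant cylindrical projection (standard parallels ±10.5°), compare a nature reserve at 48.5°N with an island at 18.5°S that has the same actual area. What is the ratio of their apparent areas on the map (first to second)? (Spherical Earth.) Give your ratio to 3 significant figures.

1.43

In the equirectangular projection with standard parallel φ₀ = 10.5° (x = Rλ cos φ₀, y = Rφ), meridians are true-scale (h = 1) and the parallel scale is k = cos φ₀ / cos φ.
Areal scale at 48.5°: h·k = 1.000 × 1.484 = 1.484.
Areal scale at 18.5°: h·k = 1.000 × 1.037 = 1.037.
Ratio = 1.484/1.037 ≈ 1.43.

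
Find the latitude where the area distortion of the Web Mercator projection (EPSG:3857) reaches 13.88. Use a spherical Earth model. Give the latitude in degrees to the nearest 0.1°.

74.4°

Mercator areal scale is sec²φ.
sec²φ = 13.88  ⇒  cos²φ = 0.07205  ⇒  cos φ = 0.2684.
φ = arccos(0.2684) ≈ 74.4°.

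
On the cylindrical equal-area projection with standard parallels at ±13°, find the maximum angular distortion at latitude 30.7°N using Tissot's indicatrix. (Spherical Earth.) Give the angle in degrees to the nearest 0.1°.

14.3°

For cylindrical equal-area with standard parallel φ₀, h = cos φ / cos φ₀ and k = cos φ₀ / cos φ, so h·k = 1.
At 30.7°: h = 0.8825, k = 1.133; principal scales a = 1.133, b = 0.8825.
sin(ω/2) = (a − b)/(a + b) = 0.2507/2.016 = 0.1244, so ω = 2 arcsin(0.1244) ≈ 14.3°.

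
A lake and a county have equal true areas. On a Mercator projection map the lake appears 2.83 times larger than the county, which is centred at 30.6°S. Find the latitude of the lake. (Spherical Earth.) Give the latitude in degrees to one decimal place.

On Mercator, (apparent₁)/(apparent₂) = sec²φ₁ / sec²φ₂ when true areas are equal.
cos²φ₂ / cos²φ₁ = 2.83  ⇒  cos φ₁ = cos 30.6° / √2.83 = 0.8607/1.682 = 0.5117.
φ₁ = arccos(0.5117) ≈ 59.2°.

59.2°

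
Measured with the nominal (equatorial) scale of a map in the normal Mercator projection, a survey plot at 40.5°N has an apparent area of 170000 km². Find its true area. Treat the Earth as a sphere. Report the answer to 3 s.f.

For Mercator, h = k = sec φ (a conformal cylindrical projection has a single point scale, 1/cos φ).
Areal scale = k² = sec²φ = 1/cos²(40.5°) = 1/0.7604² = 1.729.
True area = apparent / (areal scale) = 170000 / 1.729 ≈ 98300 km².

98300 km²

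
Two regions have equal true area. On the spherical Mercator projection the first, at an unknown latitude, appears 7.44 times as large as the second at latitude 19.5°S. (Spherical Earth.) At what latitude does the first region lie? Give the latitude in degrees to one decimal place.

69.8°

Mercator areal scale is sec²φ, so apparent-area ratio = sec²φ₁ / sec²φ₂ = cos²φ₂ / cos²φ₁.
cos²φ₂ / cos²φ₁ = 7.44  ⇒  cos φ₁ = cos 19.5° / √7.44 = 0.9426/2.728 = 0.3456.
φ₁ = arccos(0.3456) ≈ 69.8°.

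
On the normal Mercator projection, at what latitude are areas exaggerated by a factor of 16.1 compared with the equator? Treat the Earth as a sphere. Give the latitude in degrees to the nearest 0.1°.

75.6°

Mercator areal scale is sec²φ.
sec²φ = 16.1  ⇒  cos²φ = 0.06211  ⇒  cos φ = 0.2492.
φ = arccos(0.2492) ≈ 75.6°.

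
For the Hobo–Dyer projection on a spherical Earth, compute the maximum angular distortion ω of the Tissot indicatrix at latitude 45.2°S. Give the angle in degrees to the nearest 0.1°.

13.6°

Hobo–Dyer is a cylindrical equal-area projection with standard parallels at ±37.5°. Cylindrical equal-area (φ₀ = 37.5°): h = cos φ / cos 37.5° along meridians, k = cos 37.5° / cos φ along parallels; h·k = 1.
At 45.2°: h = 0.8882, k = 1.126; principal scales a = 1.126, b = 0.8882.
sin(ω/2) = (a − b)/(a + b) = 0.2377/2.014 = 0.1180, so ω = 2 arcsin(0.1180) ≈ 13.6°.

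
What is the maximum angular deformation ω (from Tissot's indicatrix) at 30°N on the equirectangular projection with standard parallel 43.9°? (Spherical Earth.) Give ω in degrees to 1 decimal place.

With standard parallel φ₀ = 43.9°, the equirectangular projection gives x = Rλ cos φ₀, y = Rφ, so h = 1 and k = cos 43.9° / cos φ.
At 30°: h = 1.000, k = 0.8320; principal scales a = 1.000, b = 0.8320.
sin(ω/2) = (a − b)/(a + b) = 0.1680/1.832 = 0.09169, so ω = 2 arcsin(0.09169) ≈ 10.5°.

10.5°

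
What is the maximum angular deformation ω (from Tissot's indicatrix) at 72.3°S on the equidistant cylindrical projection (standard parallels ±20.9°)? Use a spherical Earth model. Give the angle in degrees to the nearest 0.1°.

61.2°

With standard parallel φ₀ = 20.9°, the equirectangular projection gives x = Rλ cos φ₀, y = Rφ, so h = 1 and k = cos 20.9° / cos φ.
At 72.3°: h = 1.000, k = 3.073; principal scales a = 3.073, b = 1.000.
sin(ω/2) = (a − b)/(a + b) = 2.073/4.073 = 0.5089, so ω = 2 arcsin(0.5089) ≈ 61.2°.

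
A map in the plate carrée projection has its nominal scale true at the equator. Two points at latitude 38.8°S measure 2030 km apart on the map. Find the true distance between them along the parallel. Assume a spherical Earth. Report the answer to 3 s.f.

For the equirectangular projection with φ₀ = 0 (plate carrée), h = 1 along meridians and k = sec φ along parallels.
Along the parallel at 38.8°, map distances are exaggerated by k = sec 38.8° = 1.283.
True distance = 2030 / 1.283 = 2030 × cos 38.8° ≈ 1580 km.

1580 km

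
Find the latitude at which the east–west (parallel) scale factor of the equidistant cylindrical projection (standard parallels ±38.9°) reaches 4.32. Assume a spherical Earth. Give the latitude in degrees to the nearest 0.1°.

The equidistant cylindrical projection with φ₀ = 38.9° has h = 1 (meridians true) and k = cos φ₀ / cos φ along parallels.
k = cos φ₀ / cos φ = 4.32  ⇒  cos φ = cos 38.9° / 4.32 = 0.1801.
φ = arccos(0.1801) ≈ 79.6°.

79.6°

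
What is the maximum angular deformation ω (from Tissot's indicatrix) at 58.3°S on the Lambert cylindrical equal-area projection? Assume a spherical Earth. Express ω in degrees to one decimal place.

69.1°

The Lambert cylindrical equal-area projection is the cylindrical equal-area projection with its standard parallel at the equator (φ₀ = 0). Cylindrical equal-area (φ₀ = 0°): h = cos φ / cos 0° along meridians, k = cos 0° / cos φ along parallels; h·k = 1.
At 58.3°: h = 0.5255, k = 1.903; principal scales a = 1.903, b = 0.5255.
sin(ω/2) = (a − b)/(a + b) = 1.378/2.429 = 0.5673, so ω = 2 arcsin(0.5673) ≈ 69.1°.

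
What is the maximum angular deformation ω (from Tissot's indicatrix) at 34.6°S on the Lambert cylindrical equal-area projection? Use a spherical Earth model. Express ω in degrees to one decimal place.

22.2°

The Lambert cylindrical equal-area projection is the cylindrical equal-area projection with its standard parallel at the equator (φ₀ = 0). Cylindrical equal-area (φ₀ = 0°): h = cos φ / cos 0° along meridians, k = cos 0° / cos φ along parallels; h·k = 1.
At 34.6°: h = 0.8231, k = 1.215; principal scales a = 1.215, b = 0.8231.
sin(ω/2) = (a − b)/(a + b) = 0.3917/2.038 = 0.1922, so ω = 2 arcsin(0.1922) ≈ 22.2°.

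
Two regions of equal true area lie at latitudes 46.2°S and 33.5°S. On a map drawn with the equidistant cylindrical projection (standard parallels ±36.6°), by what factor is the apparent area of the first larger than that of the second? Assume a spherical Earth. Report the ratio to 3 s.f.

The equidistant cylindrical projection with φ₀ = 36.6° has h = 1 (meridians true) and k = cos φ₀ / cos φ along parallels.
Areal scale at 46.2°: h·k = 1.000 × 1.160 = 1.160.
Areal scale at 33.5°: h·k = 1.000 × 0.9627 = 0.9627.
Ratio = 1.160/0.9627 ≈ 1.20.

1.20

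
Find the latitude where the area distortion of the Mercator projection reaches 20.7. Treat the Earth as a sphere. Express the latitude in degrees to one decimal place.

77.3°

Mercator areal scale is sec²φ.
sec²φ = 20.7  ⇒  cos²φ = 0.04831  ⇒  cos φ = 0.2198.
φ = arccos(0.2198) ≈ 77.3°.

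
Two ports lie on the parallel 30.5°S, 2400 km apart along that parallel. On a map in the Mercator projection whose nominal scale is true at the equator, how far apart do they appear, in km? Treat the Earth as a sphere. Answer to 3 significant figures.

2790 km

Mercator is conformal, so the point scale is isotropic: h = k = sec φ = 1/cos φ.
Along the parallel, k = sec 30.5° = 1/0.8616 = 1.161.
Map distance = 2400 × 1.161 ≈ 2790 km.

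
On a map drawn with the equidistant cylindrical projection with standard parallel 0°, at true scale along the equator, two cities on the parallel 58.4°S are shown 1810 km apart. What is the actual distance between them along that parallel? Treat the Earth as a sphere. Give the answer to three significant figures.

For the equirectangular projection with φ₀ = 0 (plate carrée), h = 1 along meridians and k = sec φ along parallels.
Along the parallel at 58.4°, map distances are exaggerated by k = sec 58.4° = 1.908.
True distance = 1810 / 1.908 = 1810 × cos 58.4° ≈ 948 km.

948 km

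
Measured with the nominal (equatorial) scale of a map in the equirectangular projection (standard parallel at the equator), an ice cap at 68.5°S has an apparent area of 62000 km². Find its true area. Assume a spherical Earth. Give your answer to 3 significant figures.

Plate carrée maps x = Rλ, y = Rφ. The meridian scale is h = 1 and the parallel scale is k = 1/cos φ = sec φ.
Areal scale = h·k = 1 × sec φ; at 68.5°, h = 1.000, k = 2.729, so h·k = 2.729.
True area = apparent / (areal scale) = 62000 / 2.729 ≈ 22700 km².

22700 km²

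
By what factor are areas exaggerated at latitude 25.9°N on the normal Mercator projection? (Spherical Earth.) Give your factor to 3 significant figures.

1.24

Mercator is conformal, so the point scale is isotropic: h = k = sec φ = 1/cos φ.
Areal scale = k² = sec²φ = 1/cos²(25.9°) = 1/0.8996² = 1.236.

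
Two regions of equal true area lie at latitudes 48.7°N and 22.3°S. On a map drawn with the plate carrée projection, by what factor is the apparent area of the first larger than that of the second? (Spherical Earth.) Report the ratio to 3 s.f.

1.40

For the equirectangular projection with φ₀ = 0 (plate carrée), h = 1 along meridians and k = sec φ along parallels.
Areal scale at 48.7°: h·k = 1.000 × 1.515 = 1.515.
Areal scale at 22.3°: h·k = 1.000 × 1.081 = 1.081.
Ratio = 1.515/1.081 ≈ 1.40.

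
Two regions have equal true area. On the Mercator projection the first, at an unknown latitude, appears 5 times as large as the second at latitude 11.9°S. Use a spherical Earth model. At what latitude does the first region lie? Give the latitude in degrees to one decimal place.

Mercator areal scale is sec²φ, so apparent-area ratio = sec²φ₁ / sec²φ₂ = cos²φ₂ / cos²φ₁.
cos²φ₂ / cos²φ₁ = 5  ⇒  cos φ₁ = cos 11.9° / √5 = 0.9785/2.236 = 0.4376.
φ₁ = arccos(0.4376) ≈ 64.0°.

64.0°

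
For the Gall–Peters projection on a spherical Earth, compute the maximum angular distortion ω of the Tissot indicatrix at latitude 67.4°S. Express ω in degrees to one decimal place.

65.9°

The Gall–Peters projection is cylindrical equal-area with φ₀ = 45°. For cylindrical equal-area with standard parallel φ₀, h = cos φ / cos φ₀ and k = cos φ₀ / cos φ, so h·k = 1.
At 67.4°: h = 0.5435, k = 1.840; principal scales a = 1.840, b = 0.5435.
sin(ω/2) = (a − b)/(a + b) = 1.297/2.383 = 0.5440, so ω = 2 arcsin(0.5440) ≈ 65.9°.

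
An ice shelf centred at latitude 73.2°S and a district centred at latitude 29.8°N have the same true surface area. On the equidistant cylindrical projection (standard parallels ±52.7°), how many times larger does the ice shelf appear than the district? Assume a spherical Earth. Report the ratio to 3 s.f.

3.00

With standard parallel φ₀ = 52.7°, the equirectangular projection gives x = Rλ cos φ₀, y = Rφ, so h = 1 and k = cos 52.7° / cos φ.
Areal scale at 73.2°: h·k = 1.000 × 2.097 = 2.097.
Areal scale at 29.8°: h·k = 1.000 × 0.6983 = 0.6983.
Ratio = 2.097/0.6983 ≈ 3.00.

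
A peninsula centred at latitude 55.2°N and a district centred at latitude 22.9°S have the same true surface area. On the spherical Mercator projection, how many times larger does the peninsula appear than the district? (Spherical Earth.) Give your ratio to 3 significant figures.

On Mercator, area is exaggerated by sec²φ = 1/cos²φ.
At 55.2°: sec²(55.2°) = 1/0.5707² = 3.070.
At 22.9°: sec²(22.9°) = 1/0.9212² = 1.178.
Ratio = 3.070/1.178 = cos²(22.9°)/cos²(55.2°) ≈ 2.61.

2.61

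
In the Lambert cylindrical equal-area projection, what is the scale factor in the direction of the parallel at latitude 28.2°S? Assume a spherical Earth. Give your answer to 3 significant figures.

1.13

The Lambert cylindrical equal-area projection is the cylindrical equal-area projection with its standard parallel at the equator (φ₀ = 0). For cylindrical equal-area with standard parallel φ₀, h = cos φ / cos φ₀ and k = cos φ₀ / cos φ, so h·k = 1.
k = cos 0° / cos 28.2° = 1.000/0.8813 = 1.135.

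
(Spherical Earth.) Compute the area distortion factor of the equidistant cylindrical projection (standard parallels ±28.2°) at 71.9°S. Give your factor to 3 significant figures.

2.84

With standard parallel φ₀ = 28.2°, the equirectangular projection gives x = Rλ cos φ₀, y = Rφ, so h = 1 and k = cos 28.2° / cos φ.
Areal scale = h·k = 1 × cos φ₀ / cos φ; at 71.9°, h = 1.000, k = 2.837, so h·k = 2.837.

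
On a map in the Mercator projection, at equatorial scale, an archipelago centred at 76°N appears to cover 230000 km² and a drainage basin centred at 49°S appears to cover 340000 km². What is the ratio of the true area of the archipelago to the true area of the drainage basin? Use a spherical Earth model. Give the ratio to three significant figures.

0.0920

Since Mercator area scale is 1/cos²φ, the true area equals the apparent area multiplied by cos²φ.
True area of archipelago: 230000 × cos²(76°) = 230000 × 0.05853 = 13460 km².
True area of drainage basin: 340000 × cos²(49°) = 340000 × 0.4304 = 146300 km².
Ratio = 13460 / 146300 ≈ 0.0920.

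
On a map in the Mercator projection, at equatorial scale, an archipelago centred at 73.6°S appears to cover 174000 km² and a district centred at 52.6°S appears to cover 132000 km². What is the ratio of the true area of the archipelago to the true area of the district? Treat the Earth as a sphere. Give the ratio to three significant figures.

Mercator's areal exaggeration is sec²φ; hence true area = (apparent area) · cos²φ.
True area of archipelago: 174000 × cos²(73.6°) = 174000 × 0.07972 = 13870 km².
True area of district: 132000 × cos²(52.6°) = 132000 × 0.3689 = 48700 km².
Ratio = 13870 / 48700 ≈ 0.285.

0.285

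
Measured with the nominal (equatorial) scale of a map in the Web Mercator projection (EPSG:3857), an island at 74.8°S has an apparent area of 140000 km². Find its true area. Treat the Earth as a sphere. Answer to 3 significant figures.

9620 km²

Mercator is conformal, so the point scale is isotropic: h = k = sec φ = 1/cos φ.
Areal scale = k² = sec²φ = 1/cos²(74.8°) = 1/0.2622² = 14.55.
True area = apparent / (areal scale) = 140000 / 14.55 ≈ 9620 km².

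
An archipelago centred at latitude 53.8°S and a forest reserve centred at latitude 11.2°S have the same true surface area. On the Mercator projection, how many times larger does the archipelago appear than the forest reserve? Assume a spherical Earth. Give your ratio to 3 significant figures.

Mercator areal scale is sec²φ.
At 53.8°: sec²(53.8°) = 1/0.5906² = 2.867.
At 11.2°: sec²(11.2°) = 1/0.9810² = 1.039.
Ratio = 2.867/1.039 = cos²(11.2°)/cos²(53.8°) ≈ 2.76.

2.76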